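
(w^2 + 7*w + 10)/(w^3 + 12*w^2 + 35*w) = (w + 2)/(w*(w + 7))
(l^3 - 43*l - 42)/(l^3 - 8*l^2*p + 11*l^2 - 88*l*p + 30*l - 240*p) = (-l^2 + 6*l + 7)/(-l^2 + 8*l*p - 5*l + 40*p)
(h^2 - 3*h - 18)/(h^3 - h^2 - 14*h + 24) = (h^2 - 3*h - 18)/(h^3 - h^2 - 14*h + 24)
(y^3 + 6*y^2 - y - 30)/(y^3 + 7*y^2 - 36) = (y + 5)/(y + 6)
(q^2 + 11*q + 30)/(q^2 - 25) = (q + 6)/(q - 5)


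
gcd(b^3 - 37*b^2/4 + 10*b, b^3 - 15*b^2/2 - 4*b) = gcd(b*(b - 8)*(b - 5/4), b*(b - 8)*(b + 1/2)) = b^2 - 8*b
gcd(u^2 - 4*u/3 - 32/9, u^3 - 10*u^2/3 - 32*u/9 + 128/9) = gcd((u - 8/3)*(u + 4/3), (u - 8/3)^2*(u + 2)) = u - 8/3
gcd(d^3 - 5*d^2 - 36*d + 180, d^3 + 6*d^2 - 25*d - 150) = d^2 + d - 30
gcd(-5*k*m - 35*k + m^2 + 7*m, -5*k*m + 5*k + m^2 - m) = 5*k - m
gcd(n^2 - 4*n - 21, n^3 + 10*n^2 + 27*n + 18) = n + 3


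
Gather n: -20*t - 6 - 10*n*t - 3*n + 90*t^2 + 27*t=n*(-10*t - 3) + 90*t^2 + 7*t - 6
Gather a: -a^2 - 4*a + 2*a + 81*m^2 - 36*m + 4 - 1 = -a^2 - 2*a + 81*m^2 - 36*m + 3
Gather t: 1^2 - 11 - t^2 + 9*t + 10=-t^2 + 9*t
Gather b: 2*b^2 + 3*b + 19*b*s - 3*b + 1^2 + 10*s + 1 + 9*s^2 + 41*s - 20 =2*b^2 + 19*b*s + 9*s^2 + 51*s - 18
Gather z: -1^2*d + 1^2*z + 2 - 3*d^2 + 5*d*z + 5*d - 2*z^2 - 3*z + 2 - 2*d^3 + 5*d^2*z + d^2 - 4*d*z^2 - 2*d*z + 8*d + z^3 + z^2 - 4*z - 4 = -2*d^3 - 2*d^2 + 12*d + z^3 + z^2*(-4*d - 1) + z*(5*d^2 + 3*d - 6)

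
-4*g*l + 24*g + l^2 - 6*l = (-4*g + l)*(l - 6)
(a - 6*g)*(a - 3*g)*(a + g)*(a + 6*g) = a^4 - 2*a^3*g - 39*a^2*g^2 + 72*a*g^3 + 108*g^4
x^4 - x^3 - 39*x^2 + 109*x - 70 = (x - 5)*(x - 2)*(x - 1)*(x + 7)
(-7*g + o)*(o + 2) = -7*g*o - 14*g + o^2 + 2*o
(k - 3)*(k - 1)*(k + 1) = k^3 - 3*k^2 - k + 3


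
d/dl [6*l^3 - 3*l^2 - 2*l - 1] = 18*l^2 - 6*l - 2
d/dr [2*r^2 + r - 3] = 4*r + 1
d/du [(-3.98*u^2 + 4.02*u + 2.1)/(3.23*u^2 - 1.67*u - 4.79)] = (-6.33799999999999*u^2 + 24.5624*u - 15.7488)/(10.4329*u^4 - 10.7882*u^3 - 28.1545*u^2 + 15.9986*u + 22.9441)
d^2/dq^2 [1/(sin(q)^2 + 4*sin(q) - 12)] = 2*(-2*sin(q)^4 - 6*sin(q)^3 - 29*sin(q)^2 - 12*sin(q) + 28)/(sin(q)^2 + 4*sin(q) - 12)^3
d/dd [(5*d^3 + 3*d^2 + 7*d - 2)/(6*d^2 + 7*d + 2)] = (30*d^4 + 70*d^3 + 9*d^2 + 36*d + 28)/(36*d^4 + 84*d^3 + 73*d^2 + 28*d + 4)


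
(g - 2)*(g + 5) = g^2 + 3*g - 10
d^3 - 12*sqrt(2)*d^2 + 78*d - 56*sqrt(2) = (d - 7*sqrt(2))*(d - 4*sqrt(2))*(d - sqrt(2))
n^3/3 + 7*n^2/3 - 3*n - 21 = (n/3 + 1)*(n - 3)*(n + 7)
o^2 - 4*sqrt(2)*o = o*(o - 4*sqrt(2))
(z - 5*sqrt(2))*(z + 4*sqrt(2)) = z^2 - sqrt(2)*z - 40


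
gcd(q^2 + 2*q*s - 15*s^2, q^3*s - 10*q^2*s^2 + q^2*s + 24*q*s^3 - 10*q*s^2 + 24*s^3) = 1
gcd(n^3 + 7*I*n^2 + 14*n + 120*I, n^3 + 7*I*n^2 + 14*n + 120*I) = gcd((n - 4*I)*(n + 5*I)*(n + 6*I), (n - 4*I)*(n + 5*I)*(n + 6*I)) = n^3 + 7*I*n^2 + 14*n + 120*I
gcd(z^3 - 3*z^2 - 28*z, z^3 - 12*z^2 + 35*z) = z^2 - 7*z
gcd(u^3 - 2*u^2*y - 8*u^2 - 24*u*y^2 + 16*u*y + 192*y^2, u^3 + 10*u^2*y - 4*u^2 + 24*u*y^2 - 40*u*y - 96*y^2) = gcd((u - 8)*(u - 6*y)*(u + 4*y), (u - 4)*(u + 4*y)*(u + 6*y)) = u + 4*y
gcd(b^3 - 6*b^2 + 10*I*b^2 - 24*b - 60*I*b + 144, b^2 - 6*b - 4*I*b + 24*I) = b - 6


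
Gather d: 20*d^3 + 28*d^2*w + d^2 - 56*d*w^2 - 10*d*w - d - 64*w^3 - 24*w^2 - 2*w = 20*d^3 + d^2*(28*w + 1) + d*(-56*w^2 - 10*w - 1) - 64*w^3 - 24*w^2 - 2*w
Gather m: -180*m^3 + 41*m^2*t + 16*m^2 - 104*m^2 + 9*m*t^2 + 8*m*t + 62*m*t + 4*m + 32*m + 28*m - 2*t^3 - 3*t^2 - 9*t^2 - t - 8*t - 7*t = -180*m^3 + m^2*(41*t - 88) + m*(9*t^2 + 70*t + 64) - 2*t^3 - 12*t^2 - 16*t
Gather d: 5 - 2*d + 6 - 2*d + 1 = 12 - 4*d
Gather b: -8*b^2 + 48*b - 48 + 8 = -8*b^2 + 48*b - 40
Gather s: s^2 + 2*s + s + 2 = s^2 + 3*s + 2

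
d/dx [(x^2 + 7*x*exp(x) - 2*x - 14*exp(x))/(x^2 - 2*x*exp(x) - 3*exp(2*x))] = ((-x^2 + 2*x*exp(x) + 3*exp(2*x))*(-7*x*exp(x) - 2*x + 7*exp(x) + 2) + 2*(x^2 + 7*x*exp(x) - 2*x - 14*exp(x))*(x*exp(x) - x + 3*exp(2*x) + exp(x)))/(-x^2 + 2*x*exp(x) + 3*exp(2*x))^2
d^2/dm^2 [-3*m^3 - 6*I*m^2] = -18*m - 12*I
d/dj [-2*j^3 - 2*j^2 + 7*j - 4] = -6*j^2 - 4*j + 7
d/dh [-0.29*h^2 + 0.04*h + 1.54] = 0.04 - 0.58*h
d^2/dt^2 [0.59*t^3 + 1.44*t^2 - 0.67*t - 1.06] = 3.54*t + 2.88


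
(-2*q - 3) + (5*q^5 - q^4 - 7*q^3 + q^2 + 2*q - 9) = 5*q^5 - q^4 - 7*q^3 + q^2 - 12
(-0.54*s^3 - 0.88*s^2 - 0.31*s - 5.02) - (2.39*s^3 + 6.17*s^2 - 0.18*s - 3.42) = -2.93*s^3 - 7.05*s^2 - 0.13*s - 1.6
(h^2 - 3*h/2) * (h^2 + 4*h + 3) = h^4 + 5*h^3/2 - 3*h^2 - 9*h/2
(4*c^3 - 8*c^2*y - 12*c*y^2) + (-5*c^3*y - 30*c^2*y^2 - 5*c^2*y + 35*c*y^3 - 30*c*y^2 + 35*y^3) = -5*c^3*y + 4*c^3 - 30*c^2*y^2 - 13*c^2*y + 35*c*y^3 - 42*c*y^2 + 35*y^3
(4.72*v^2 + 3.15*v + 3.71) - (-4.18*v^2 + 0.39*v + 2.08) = 8.9*v^2 + 2.76*v + 1.63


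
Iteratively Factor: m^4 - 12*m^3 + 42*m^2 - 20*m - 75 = (m - 3)*(m^3 - 9*m^2 + 15*m + 25) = (m - 5)*(m - 3)*(m^2 - 4*m - 5) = (m - 5)*(m - 3)*(m + 1)*(m - 5)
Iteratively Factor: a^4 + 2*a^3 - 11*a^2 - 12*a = (a)*(a^3 + 2*a^2 - 11*a - 12) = a*(a + 4)*(a^2 - 2*a - 3) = a*(a + 1)*(a + 4)*(a - 3)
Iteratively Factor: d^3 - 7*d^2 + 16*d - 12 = (d - 2)*(d^2 - 5*d + 6) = (d - 2)^2*(d - 3)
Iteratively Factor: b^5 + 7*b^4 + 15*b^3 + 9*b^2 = (b + 3)*(b^4 + 4*b^3 + 3*b^2) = b*(b + 3)*(b^3 + 4*b^2 + 3*b) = b^2*(b + 3)*(b^2 + 4*b + 3) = b^2*(b + 1)*(b + 3)*(b + 3)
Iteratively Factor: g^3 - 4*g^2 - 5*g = (g - 5)*(g^2 + g) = (g - 5)*(g + 1)*(g)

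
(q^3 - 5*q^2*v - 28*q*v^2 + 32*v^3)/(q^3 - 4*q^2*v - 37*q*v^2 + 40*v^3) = (q + 4*v)/(q + 5*v)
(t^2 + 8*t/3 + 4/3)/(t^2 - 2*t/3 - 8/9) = 3*(t + 2)/(3*t - 4)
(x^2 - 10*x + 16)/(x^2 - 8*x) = (x - 2)/x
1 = 1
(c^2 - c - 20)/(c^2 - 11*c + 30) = (c + 4)/(c - 6)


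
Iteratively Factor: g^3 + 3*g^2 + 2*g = (g)*(g^2 + 3*g + 2) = g*(g + 2)*(g + 1)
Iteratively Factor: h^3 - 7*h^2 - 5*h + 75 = (h - 5)*(h^2 - 2*h - 15) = (h - 5)*(h + 3)*(h - 5)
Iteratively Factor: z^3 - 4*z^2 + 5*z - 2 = (z - 2)*(z^2 - 2*z + 1) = (z - 2)*(z - 1)*(z - 1)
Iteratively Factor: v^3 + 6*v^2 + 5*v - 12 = (v + 4)*(v^2 + 2*v - 3) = (v - 1)*(v + 4)*(v + 3)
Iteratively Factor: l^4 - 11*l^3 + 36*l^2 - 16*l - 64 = (l + 1)*(l^3 - 12*l^2 + 48*l - 64) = (l - 4)*(l + 1)*(l^2 - 8*l + 16) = (l - 4)^2*(l + 1)*(l - 4)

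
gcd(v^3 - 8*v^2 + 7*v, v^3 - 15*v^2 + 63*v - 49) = v^2 - 8*v + 7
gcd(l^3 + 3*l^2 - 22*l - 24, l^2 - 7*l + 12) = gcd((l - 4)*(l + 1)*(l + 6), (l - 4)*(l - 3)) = l - 4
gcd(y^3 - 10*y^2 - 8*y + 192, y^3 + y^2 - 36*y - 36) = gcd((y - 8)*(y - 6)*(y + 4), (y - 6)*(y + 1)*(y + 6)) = y - 6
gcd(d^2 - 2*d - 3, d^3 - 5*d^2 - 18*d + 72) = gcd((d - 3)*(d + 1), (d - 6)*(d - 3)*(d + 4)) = d - 3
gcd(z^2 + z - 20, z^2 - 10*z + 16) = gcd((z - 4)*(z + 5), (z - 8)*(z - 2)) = 1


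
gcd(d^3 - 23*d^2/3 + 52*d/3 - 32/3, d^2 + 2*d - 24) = d - 4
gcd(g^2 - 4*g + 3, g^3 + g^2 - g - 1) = g - 1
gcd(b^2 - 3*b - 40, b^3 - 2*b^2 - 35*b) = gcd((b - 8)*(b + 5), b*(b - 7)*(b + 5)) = b + 5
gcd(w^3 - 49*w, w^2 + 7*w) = w^2 + 7*w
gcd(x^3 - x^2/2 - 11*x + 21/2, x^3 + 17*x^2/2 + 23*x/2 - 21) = x^2 + 5*x/2 - 7/2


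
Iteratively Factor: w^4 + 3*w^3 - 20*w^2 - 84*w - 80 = (w + 2)*(w^3 + w^2 - 22*w - 40) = (w + 2)^2*(w^2 - w - 20) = (w + 2)^2*(w + 4)*(w - 5)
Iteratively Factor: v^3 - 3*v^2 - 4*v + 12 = (v - 2)*(v^2 - v - 6) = (v - 2)*(v + 2)*(v - 3)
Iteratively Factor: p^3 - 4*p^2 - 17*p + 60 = (p + 4)*(p^2 - 8*p + 15) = (p - 5)*(p + 4)*(p - 3)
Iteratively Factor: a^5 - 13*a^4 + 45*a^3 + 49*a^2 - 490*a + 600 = (a + 3)*(a^4 - 16*a^3 + 93*a^2 - 230*a + 200) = (a - 4)*(a + 3)*(a^3 - 12*a^2 + 45*a - 50) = (a - 5)*(a - 4)*(a + 3)*(a^2 - 7*a + 10) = (a - 5)^2*(a - 4)*(a + 3)*(a - 2)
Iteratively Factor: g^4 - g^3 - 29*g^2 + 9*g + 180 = (g + 3)*(g^3 - 4*g^2 - 17*g + 60) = (g + 3)*(g + 4)*(g^2 - 8*g + 15) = (g - 3)*(g + 3)*(g + 4)*(g - 5)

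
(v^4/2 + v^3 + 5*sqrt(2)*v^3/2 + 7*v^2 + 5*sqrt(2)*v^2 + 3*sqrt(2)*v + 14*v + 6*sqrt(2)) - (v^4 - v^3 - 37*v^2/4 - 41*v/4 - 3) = -v^4/2 + 2*v^3 + 5*sqrt(2)*v^3/2 + 5*sqrt(2)*v^2 + 65*v^2/4 + 3*sqrt(2)*v + 97*v/4 + 3 + 6*sqrt(2)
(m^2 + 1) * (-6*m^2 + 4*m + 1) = -6*m^4 + 4*m^3 - 5*m^2 + 4*m + 1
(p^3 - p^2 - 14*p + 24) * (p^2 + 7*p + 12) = p^5 + 6*p^4 - 9*p^3 - 86*p^2 + 288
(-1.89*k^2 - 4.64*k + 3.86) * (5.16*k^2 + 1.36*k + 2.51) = -9.7524*k^4 - 26.5128*k^3 + 8.8633*k^2 - 6.3968*k + 9.6886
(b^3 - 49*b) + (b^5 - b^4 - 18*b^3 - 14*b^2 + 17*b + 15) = b^5 - b^4 - 17*b^3 - 14*b^2 - 32*b + 15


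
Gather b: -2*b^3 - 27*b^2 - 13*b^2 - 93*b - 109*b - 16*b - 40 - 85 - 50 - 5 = -2*b^3 - 40*b^2 - 218*b - 180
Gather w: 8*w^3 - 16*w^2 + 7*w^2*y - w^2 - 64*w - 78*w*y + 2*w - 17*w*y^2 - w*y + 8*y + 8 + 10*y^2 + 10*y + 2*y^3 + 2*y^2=8*w^3 + w^2*(7*y - 17) + w*(-17*y^2 - 79*y - 62) + 2*y^3 + 12*y^2 + 18*y + 8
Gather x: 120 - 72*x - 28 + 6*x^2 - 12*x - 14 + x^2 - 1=7*x^2 - 84*x + 77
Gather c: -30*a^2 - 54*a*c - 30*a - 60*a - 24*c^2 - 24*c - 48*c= -30*a^2 - 90*a - 24*c^2 + c*(-54*a - 72)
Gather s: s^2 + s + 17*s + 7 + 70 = s^2 + 18*s + 77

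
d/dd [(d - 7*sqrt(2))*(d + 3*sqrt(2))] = 2*d - 4*sqrt(2)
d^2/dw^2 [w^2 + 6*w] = 2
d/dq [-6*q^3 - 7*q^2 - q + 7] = -18*q^2 - 14*q - 1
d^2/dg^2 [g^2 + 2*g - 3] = 2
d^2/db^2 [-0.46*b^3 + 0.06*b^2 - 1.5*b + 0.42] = 0.12 - 2.76*b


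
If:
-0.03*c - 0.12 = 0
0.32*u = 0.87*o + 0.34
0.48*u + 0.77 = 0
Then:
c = -4.00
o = -0.98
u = -1.60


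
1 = 1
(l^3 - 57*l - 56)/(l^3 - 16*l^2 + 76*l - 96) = (l^2 + 8*l + 7)/(l^2 - 8*l + 12)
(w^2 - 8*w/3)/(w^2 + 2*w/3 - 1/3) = w*(3*w - 8)/(3*w^2 + 2*w - 1)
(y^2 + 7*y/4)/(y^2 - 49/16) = 4*y/(4*y - 7)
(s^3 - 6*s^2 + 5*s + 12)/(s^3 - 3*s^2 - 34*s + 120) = (s^2 - 2*s - 3)/(s^2 + s - 30)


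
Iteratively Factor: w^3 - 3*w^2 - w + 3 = (w - 3)*(w^2 - 1) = (w - 3)*(w - 1)*(w + 1)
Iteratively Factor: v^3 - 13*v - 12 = (v + 1)*(v^2 - v - 12) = (v + 1)*(v + 3)*(v - 4)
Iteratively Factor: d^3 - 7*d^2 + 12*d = (d - 4)*(d^2 - 3*d) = d*(d - 4)*(d - 3)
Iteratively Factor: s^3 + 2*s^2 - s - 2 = (s + 2)*(s^2 - 1) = (s + 1)*(s + 2)*(s - 1)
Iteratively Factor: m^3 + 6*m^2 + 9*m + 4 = (m + 4)*(m^2 + 2*m + 1) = (m + 1)*(m + 4)*(m + 1)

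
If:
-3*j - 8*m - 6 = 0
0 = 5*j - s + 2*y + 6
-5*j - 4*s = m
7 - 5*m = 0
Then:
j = -86/15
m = 7/5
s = 409/60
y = 1769/120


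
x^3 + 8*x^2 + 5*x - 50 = (x - 2)*(x + 5)^2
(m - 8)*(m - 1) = m^2 - 9*m + 8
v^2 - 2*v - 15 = (v - 5)*(v + 3)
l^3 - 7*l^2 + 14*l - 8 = (l - 4)*(l - 2)*(l - 1)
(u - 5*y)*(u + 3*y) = u^2 - 2*u*y - 15*y^2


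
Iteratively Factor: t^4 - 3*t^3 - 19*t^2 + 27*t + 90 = (t + 2)*(t^3 - 5*t^2 - 9*t + 45) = (t - 3)*(t + 2)*(t^2 - 2*t - 15) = (t - 3)*(t + 2)*(t + 3)*(t - 5)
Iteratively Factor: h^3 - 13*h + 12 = (h + 4)*(h^2 - 4*h + 3) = (h - 1)*(h + 4)*(h - 3)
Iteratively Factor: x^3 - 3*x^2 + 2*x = (x - 2)*(x^2 - x) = (x - 2)*(x - 1)*(x)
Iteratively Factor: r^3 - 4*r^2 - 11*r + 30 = (r - 5)*(r^2 + r - 6) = (r - 5)*(r + 3)*(r - 2)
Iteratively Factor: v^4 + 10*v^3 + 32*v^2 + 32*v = (v + 2)*(v^3 + 8*v^2 + 16*v) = (v + 2)*(v + 4)*(v^2 + 4*v) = v*(v + 2)*(v + 4)*(v + 4)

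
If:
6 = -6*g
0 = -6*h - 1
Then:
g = -1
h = -1/6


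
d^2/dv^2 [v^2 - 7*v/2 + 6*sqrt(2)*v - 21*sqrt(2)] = 2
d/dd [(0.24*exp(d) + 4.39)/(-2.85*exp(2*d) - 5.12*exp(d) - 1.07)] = (0.684*exp(2*d) + 25.023*exp(d) + 22.22)*exp(d)/(8.1225*exp(4*d) + 29.184*exp(3*d) + 32.3134*exp(2*d) + 10.9568*exp(d) + 1.1449)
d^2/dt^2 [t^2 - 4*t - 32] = 2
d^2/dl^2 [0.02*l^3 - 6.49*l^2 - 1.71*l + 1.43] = 0.12*l - 12.98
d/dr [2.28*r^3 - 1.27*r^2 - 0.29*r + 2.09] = 6.84*r^2 - 2.54*r - 0.29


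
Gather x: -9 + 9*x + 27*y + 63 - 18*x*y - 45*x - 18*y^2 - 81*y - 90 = x*(-18*y - 36) - 18*y^2 - 54*y - 36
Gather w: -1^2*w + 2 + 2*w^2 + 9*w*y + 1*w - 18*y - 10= 2*w^2 + 9*w*y - 18*y - 8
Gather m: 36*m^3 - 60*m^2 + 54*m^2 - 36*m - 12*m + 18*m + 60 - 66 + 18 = 36*m^3 - 6*m^2 - 30*m + 12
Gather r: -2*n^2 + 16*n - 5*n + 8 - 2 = -2*n^2 + 11*n + 6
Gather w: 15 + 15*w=15*w + 15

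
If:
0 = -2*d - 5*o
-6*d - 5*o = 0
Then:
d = 0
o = 0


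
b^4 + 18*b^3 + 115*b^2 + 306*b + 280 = (b + 2)*(b + 4)*(b + 5)*(b + 7)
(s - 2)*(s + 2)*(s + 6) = s^3 + 6*s^2 - 4*s - 24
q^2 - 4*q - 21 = (q - 7)*(q + 3)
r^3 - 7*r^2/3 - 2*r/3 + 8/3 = (r - 2)*(r - 4/3)*(r + 1)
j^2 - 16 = (j - 4)*(j + 4)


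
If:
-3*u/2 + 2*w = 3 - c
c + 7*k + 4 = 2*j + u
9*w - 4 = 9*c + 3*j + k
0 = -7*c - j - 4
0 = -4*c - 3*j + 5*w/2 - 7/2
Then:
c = -419/963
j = -919/963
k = -383/321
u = -308/107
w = -425/963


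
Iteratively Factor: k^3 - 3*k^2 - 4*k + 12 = (k + 2)*(k^2 - 5*k + 6) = (k - 2)*(k + 2)*(k - 3)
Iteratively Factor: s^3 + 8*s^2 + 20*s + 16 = (s + 2)*(s^2 + 6*s + 8) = (s + 2)^2*(s + 4)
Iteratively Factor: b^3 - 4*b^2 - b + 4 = (b - 1)*(b^2 - 3*b - 4) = (b - 4)*(b - 1)*(b + 1)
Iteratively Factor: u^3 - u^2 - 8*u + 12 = (u - 2)*(u^2 + u - 6) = (u - 2)^2*(u + 3)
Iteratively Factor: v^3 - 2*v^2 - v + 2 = (v - 1)*(v^2 - v - 2) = (v - 2)*(v - 1)*(v + 1)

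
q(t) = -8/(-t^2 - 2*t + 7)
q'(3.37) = -0.57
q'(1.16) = -3.11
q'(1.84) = -10559.19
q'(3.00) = -1.00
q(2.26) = 3.04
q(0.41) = -1.33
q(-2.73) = -1.60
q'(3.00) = -1.00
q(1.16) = -2.40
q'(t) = -8*(2*t + 2)/(-t^2 - 2*t + 7)^2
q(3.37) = 0.72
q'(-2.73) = 1.10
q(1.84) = 121.95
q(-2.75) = -1.62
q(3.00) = 1.00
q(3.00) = 1.00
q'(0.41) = -0.62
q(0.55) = -1.43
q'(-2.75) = 1.15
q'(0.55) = -0.79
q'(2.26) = -7.55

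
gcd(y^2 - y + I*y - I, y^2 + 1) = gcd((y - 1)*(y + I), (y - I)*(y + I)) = y + I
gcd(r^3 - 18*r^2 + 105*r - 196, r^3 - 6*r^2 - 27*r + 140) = r^2 - 11*r + 28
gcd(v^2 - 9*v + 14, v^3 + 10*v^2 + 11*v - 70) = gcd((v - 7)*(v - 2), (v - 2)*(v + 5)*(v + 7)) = v - 2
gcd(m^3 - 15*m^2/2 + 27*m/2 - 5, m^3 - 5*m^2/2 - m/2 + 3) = m - 2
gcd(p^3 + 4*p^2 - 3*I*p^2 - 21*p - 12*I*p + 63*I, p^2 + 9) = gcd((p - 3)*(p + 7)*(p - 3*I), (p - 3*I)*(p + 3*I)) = p - 3*I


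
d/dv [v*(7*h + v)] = 7*h + 2*v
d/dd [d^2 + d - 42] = 2*d + 1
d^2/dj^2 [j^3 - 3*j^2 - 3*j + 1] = 6*j - 6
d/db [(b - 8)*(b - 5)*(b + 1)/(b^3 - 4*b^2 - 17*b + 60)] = 4*(2*b^2 - 2*b + 23)/(b^4 + 2*b^3 - 23*b^2 - 24*b + 144)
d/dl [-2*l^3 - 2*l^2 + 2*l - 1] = -6*l^2 - 4*l + 2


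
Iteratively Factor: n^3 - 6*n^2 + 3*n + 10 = (n - 5)*(n^2 - n - 2) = (n - 5)*(n - 2)*(n + 1)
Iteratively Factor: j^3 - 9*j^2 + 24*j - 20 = (j - 5)*(j^2 - 4*j + 4) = (j - 5)*(j - 2)*(j - 2)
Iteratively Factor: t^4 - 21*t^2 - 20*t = (t + 4)*(t^3 - 4*t^2 - 5*t) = (t - 5)*(t + 4)*(t^2 + t) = (t - 5)*(t + 1)*(t + 4)*(t)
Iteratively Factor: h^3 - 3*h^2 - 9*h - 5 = (h + 1)*(h^2 - 4*h - 5) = (h + 1)^2*(h - 5)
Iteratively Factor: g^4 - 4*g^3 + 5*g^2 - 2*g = (g)*(g^3 - 4*g^2 + 5*g - 2) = g*(g - 1)*(g^2 - 3*g + 2) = g*(g - 1)^2*(g - 2)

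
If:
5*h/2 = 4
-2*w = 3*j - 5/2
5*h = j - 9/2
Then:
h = 8/5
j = 25/2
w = -35/2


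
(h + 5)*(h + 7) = h^2 + 12*h + 35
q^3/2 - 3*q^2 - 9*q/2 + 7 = (q/2 + 1)*(q - 7)*(q - 1)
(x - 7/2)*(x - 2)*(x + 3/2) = x^3 - 4*x^2 - 5*x/4 + 21/2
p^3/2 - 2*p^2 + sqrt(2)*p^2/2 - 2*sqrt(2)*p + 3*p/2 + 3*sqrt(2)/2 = (p/2 + sqrt(2)/2)*(p - 3)*(p - 1)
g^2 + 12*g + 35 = (g + 5)*(g + 7)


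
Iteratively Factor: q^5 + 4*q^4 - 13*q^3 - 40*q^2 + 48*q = (q + 4)*(q^4 - 13*q^2 + 12*q) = (q - 3)*(q + 4)*(q^3 + 3*q^2 - 4*q) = q*(q - 3)*(q + 4)*(q^2 + 3*q - 4) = q*(q - 3)*(q + 4)^2*(q - 1)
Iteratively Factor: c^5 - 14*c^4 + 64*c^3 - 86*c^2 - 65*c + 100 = (c - 4)*(c^4 - 10*c^3 + 24*c^2 + 10*c - 25) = (c - 4)*(c + 1)*(c^3 - 11*c^2 + 35*c - 25) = (c - 5)*(c - 4)*(c + 1)*(c^2 - 6*c + 5) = (c - 5)*(c - 4)*(c - 1)*(c + 1)*(c - 5)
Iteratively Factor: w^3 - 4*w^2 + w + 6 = (w + 1)*(w^2 - 5*w + 6) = (w - 3)*(w + 1)*(w - 2)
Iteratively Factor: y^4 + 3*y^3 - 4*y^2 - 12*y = (y - 2)*(y^3 + 5*y^2 + 6*y) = (y - 2)*(y + 3)*(y^2 + 2*y) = (y - 2)*(y + 2)*(y + 3)*(y)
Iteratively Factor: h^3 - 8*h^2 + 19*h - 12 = (h - 4)*(h^2 - 4*h + 3) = (h - 4)*(h - 3)*(h - 1)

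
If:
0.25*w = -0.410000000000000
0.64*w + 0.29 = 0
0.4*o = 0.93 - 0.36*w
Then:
No Solution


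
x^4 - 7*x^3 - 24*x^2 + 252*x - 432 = (x - 6)*(x - 4)*(x - 3)*(x + 6)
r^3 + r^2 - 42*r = r*(r - 6)*(r + 7)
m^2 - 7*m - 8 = (m - 8)*(m + 1)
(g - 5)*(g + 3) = g^2 - 2*g - 15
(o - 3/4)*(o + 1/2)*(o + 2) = o^3 + 7*o^2/4 - 7*o/8 - 3/4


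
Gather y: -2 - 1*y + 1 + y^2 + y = y^2 - 1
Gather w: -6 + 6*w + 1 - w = 5*w - 5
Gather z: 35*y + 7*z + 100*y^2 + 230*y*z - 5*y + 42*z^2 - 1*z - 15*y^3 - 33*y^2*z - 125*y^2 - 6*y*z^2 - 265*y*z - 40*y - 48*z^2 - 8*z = -15*y^3 - 25*y^2 - 10*y + z^2*(-6*y - 6) + z*(-33*y^2 - 35*y - 2)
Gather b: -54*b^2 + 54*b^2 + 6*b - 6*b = 0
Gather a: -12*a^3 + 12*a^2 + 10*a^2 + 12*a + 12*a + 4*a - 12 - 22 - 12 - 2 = -12*a^3 + 22*a^2 + 28*a - 48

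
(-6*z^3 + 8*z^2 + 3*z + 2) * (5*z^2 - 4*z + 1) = -30*z^5 + 64*z^4 - 23*z^3 + 6*z^2 - 5*z + 2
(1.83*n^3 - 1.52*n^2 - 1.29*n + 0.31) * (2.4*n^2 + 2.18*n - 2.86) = 4.392*n^5 + 0.341400000000001*n^4 - 11.6434*n^3 + 2.279*n^2 + 4.3652*n - 0.8866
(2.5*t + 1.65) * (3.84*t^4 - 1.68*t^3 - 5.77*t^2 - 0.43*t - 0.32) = 9.6*t^5 + 2.136*t^4 - 17.197*t^3 - 10.5955*t^2 - 1.5095*t - 0.528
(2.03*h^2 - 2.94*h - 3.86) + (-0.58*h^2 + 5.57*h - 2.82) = 1.45*h^2 + 2.63*h - 6.68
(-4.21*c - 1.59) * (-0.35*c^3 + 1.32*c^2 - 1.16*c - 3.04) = 1.4735*c^4 - 5.0007*c^3 + 2.7848*c^2 + 14.6428*c + 4.8336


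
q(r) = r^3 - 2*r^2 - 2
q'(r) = 3*r^2 - 4*r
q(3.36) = 13.35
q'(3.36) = 20.43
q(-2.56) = -31.88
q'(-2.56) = 29.90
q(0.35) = -2.20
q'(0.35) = -1.03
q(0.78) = -2.74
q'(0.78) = -1.29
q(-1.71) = -12.85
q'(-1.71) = 15.61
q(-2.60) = -33.10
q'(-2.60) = 30.68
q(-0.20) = -2.09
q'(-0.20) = 0.92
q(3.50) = 16.38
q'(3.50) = 22.75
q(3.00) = 7.00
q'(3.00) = 15.00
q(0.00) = -2.00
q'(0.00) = 0.00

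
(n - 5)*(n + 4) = n^2 - n - 20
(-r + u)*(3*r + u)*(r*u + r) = -3*r^3*u - 3*r^3 + 2*r^2*u^2 + 2*r^2*u + r*u^3 + r*u^2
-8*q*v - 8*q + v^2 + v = (-8*q + v)*(v + 1)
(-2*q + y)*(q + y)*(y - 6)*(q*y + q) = -2*q^3*y^2 + 10*q^3*y + 12*q^3 - q^2*y^3 + 5*q^2*y^2 + 6*q^2*y + q*y^4 - 5*q*y^3 - 6*q*y^2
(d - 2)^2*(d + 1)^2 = d^4 - 2*d^3 - 3*d^2 + 4*d + 4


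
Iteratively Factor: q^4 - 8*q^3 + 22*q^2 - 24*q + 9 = (q - 1)*(q^3 - 7*q^2 + 15*q - 9) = (q - 1)^2*(q^2 - 6*q + 9) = (q - 3)*(q - 1)^2*(q - 3)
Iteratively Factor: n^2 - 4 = (n - 2)*(n + 2)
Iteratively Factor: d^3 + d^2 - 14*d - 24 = (d - 4)*(d^2 + 5*d + 6) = (d - 4)*(d + 3)*(d + 2)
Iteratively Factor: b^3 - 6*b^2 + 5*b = (b - 5)*(b^2 - b) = b*(b - 5)*(b - 1)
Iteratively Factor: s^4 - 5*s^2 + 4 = (s + 2)*(s^3 - 2*s^2 - s + 2) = (s + 1)*(s + 2)*(s^2 - 3*s + 2) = (s - 2)*(s + 1)*(s + 2)*(s - 1)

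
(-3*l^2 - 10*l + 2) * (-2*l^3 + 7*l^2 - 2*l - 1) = 6*l^5 - l^4 - 68*l^3 + 37*l^2 + 6*l - 2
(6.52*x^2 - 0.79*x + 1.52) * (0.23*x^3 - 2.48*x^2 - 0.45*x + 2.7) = 1.4996*x^5 - 16.3513*x^4 - 0.6252*x^3 + 14.1899*x^2 - 2.817*x + 4.104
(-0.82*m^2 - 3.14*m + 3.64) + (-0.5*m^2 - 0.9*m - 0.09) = -1.32*m^2 - 4.04*m + 3.55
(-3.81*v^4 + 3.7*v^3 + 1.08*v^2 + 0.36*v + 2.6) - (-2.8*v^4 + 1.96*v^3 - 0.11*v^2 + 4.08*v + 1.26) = -1.01*v^4 + 1.74*v^3 + 1.19*v^2 - 3.72*v + 1.34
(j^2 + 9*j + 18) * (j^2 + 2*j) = j^4 + 11*j^3 + 36*j^2 + 36*j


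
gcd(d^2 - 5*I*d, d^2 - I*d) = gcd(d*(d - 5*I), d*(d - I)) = d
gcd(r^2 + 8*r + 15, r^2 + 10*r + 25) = r + 5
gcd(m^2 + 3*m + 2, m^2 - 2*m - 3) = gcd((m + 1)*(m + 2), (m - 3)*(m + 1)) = m + 1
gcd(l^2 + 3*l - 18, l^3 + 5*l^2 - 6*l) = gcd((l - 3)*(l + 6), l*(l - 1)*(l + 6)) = l + 6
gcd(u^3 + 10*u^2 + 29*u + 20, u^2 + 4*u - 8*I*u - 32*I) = u + 4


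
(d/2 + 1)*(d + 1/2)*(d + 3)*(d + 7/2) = d^4/2 + 9*d^3/2 + 111*d^2/8 + 131*d/8 + 21/4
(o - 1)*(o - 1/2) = o^2 - 3*o/2 + 1/2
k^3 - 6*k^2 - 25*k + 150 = (k - 6)*(k - 5)*(k + 5)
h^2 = h^2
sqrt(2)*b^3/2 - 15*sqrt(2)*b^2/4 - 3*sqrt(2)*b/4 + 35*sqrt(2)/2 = (b - 7)*(b - 5/2)*(sqrt(2)*b/2 + sqrt(2))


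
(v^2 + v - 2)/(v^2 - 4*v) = (v^2 + v - 2)/(v*(v - 4))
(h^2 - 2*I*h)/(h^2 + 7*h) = (h - 2*I)/(h + 7)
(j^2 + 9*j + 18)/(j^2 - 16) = (j^2 + 9*j + 18)/(j^2 - 16)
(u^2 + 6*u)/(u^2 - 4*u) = (u + 6)/(u - 4)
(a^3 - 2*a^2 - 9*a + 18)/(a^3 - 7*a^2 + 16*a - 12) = (a + 3)/(a - 2)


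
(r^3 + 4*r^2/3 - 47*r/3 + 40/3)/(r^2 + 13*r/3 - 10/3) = (3*r^2 - 11*r + 8)/(3*r - 2)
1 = 1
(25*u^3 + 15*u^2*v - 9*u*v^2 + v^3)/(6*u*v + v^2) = (25*u^3 + 15*u^2*v - 9*u*v^2 + v^3)/(v*(6*u + v))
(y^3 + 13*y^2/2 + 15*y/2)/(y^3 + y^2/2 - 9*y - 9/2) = y*(2*y^2 + 13*y + 15)/(2*y^3 + y^2 - 18*y - 9)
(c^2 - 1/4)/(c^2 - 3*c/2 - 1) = (c - 1/2)/(c - 2)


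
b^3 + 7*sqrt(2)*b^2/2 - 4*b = b*(b - sqrt(2)/2)*(b + 4*sqrt(2))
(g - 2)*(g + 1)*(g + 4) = g^3 + 3*g^2 - 6*g - 8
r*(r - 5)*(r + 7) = r^3 + 2*r^2 - 35*r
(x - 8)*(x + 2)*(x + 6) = x^3 - 52*x - 96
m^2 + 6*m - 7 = (m - 1)*(m + 7)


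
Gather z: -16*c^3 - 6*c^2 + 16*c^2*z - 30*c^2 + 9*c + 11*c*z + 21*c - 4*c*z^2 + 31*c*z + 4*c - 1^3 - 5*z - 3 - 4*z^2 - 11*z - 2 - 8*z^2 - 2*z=-16*c^3 - 36*c^2 + 34*c + z^2*(-4*c - 12) + z*(16*c^2 + 42*c - 18) - 6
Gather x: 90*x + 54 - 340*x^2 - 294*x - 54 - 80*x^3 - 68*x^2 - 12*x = -80*x^3 - 408*x^2 - 216*x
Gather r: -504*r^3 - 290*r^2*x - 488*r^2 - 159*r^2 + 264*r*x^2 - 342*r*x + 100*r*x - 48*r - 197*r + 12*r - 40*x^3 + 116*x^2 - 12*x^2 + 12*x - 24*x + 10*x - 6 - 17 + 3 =-504*r^3 + r^2*(-290*x - 647) + r*(264*x^2 - 242*x - 233) - 40*x^3 + 104*x^2 - 2*x - 20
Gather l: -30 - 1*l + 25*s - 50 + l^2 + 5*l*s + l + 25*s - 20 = l^2 + 5*l*s + 50*s - 100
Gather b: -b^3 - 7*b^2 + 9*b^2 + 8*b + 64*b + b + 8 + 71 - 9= -b^3 + 2*b^2 + 73*b + 70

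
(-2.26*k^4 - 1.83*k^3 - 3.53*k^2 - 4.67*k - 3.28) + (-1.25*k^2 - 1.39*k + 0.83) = -2.26*k^4 - 1.83*k^3 - 4.78*k^2 - 6.06*k - 2.45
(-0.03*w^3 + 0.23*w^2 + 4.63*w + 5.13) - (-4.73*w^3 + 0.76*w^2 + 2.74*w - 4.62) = 4.7*w^3 - 0.53*w^2 + 1.89*w + 9.75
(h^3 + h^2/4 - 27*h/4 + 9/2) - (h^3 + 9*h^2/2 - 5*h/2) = -17*h^2/4 - 17*h/4 + 9/2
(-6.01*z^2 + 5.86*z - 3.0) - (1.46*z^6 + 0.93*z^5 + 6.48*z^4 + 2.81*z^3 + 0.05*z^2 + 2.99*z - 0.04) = -1.46*z^6 - 0.93*z^5 - 6.48*z^4 - 2.81*z^3 - 6.06*z^2 + 2.87*z - 2.96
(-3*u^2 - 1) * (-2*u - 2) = 6*u^3 + 6*u^2 + 2*u + 2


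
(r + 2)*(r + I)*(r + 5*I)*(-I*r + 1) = -I*r^4 + 7*r^3 - 2*I*r^3 + 14*r^2 + 11*I*r^2 - 5*r + 22*I*r - 10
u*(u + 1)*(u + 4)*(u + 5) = u^4 + 10*u^3 + 29*u^2 + 20*u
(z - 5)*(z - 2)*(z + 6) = z^3 - z^2 - 32*z + 60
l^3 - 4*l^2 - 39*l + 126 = (l - 7)*(l - 3)*(l + 6)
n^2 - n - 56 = (n - 8)*(n + 7)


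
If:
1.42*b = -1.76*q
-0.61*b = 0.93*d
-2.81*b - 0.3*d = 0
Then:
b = 0.00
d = 0.00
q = 0.00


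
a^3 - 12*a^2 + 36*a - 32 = (a - 8)*(a - 2)^2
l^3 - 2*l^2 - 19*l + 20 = (l - 5)*(l - 1)*(l + 4)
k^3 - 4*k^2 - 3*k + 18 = (k - 3)^2*(k + 2)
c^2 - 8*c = c*(c - 8)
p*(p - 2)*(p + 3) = p^3 + p^2 - 6*p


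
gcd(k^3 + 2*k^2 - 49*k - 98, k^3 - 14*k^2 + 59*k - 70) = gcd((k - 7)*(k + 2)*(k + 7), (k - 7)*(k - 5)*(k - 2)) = k - 7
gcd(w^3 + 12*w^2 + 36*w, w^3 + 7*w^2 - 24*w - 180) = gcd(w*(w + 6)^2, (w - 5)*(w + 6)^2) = w^2 + 12*w + 36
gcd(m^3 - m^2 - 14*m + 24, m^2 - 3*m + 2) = m - 2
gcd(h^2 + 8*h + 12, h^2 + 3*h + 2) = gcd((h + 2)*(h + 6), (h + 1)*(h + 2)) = h + 2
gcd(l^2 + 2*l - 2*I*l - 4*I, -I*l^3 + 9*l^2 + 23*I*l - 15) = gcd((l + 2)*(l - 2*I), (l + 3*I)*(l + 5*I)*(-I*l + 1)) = 1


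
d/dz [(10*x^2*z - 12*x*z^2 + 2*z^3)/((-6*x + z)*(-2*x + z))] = 2*(60*x^4 - 144*x^3*z + 79*x^2*z^2 - 16*x*z^3 + z^4)/(144*x^4 - 192*x^3*z + 88*x^2*z^2 - 16*x*z^3 + z^4)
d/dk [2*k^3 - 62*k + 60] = 6*k^2 - 62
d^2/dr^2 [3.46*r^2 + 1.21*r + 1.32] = 6.92000000000000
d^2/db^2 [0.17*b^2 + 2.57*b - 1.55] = 0.340000000000000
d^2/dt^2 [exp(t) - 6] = exp(t)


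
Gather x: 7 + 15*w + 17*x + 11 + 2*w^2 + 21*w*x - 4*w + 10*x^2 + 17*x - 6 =2*w^2 + 11*w + 10*x^2 + x*(21*w + 34) + 12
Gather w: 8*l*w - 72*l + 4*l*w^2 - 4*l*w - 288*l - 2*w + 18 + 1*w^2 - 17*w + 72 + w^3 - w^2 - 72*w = 4*l*w^2 - 360*l + w^3 + w*(4*l - 91) + 90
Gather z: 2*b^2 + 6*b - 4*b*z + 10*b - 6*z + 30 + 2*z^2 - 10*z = 2*b^2 + 16*b + 2*z^2 + z*(-4*b - 16) + 30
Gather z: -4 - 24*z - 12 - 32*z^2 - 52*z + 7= -32*z^2 - 76*z - 9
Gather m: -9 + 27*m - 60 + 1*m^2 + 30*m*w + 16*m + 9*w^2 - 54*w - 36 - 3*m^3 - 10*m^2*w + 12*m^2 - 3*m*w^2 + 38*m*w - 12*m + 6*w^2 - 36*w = -3*m^3 + m^2*(13 - 10*w) + m*(-3*w^2 + 68*w + 31) + 15*w^2 - 90*w - 105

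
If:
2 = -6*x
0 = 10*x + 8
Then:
No Solution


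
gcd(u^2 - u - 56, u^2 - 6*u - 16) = u - 8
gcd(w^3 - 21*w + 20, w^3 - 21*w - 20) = 1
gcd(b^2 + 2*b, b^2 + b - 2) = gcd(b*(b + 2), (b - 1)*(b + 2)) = b + 2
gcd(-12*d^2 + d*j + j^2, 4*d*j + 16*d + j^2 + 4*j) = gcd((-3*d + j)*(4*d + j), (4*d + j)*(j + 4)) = 4*d + j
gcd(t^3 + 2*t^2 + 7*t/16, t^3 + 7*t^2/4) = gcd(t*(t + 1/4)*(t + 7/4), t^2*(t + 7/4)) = t^2 + 7*t/4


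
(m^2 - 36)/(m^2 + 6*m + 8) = (m^2 - 36)/(m^2 + 6*m + 8)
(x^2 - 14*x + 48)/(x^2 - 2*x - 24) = (x - 8)/(x + 4)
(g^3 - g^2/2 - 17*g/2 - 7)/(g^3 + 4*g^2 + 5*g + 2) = (g - 7/2)/(g + 1)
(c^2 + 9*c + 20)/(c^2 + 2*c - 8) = (c + 5)/(c - 2)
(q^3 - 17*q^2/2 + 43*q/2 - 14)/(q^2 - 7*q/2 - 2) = (2*q^2 - 9*q + 7)/(2*q + 1)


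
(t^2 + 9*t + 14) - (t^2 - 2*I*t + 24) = 9*t + 2*I*t - 10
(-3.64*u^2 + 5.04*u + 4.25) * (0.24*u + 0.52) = -0.8736*u^3 - 0.6832*u^2 + 3.6408*u + 2.21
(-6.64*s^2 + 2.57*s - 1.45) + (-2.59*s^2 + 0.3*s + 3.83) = -9.23*s^2 + 2.87*s + 2.38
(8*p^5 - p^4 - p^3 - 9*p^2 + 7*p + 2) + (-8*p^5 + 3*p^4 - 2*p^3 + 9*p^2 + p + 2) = 2*p^4 - 3*p^3 + 8*p + 4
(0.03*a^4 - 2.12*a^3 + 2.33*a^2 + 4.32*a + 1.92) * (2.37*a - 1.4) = 0.0711*a^5 - 5.0664*a^4 + 8.4901*a^3 + 6.9764*a^2 - 1.4976*a - 2.688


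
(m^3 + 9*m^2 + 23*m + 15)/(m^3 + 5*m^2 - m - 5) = (m + 3)/(m - 1)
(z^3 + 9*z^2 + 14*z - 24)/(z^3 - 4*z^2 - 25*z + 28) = (z + 6)/(z - 7)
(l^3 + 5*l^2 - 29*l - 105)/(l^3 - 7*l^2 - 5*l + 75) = (l + 7)/(l - 5)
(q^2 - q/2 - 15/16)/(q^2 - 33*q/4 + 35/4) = (q + 3/4)/(q - 7)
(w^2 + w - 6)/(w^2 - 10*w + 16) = (w + 3)/(w - 8)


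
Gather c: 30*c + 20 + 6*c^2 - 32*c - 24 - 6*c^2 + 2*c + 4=0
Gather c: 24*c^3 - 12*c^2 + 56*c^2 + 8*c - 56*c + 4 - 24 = 24*c^3 + 44*c^2 - 48*c - 20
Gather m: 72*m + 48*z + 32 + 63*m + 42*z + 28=135*m + 90*z + 60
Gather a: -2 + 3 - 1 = 0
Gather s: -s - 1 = -s - 1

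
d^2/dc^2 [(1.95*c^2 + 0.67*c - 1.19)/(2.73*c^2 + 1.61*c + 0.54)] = (1.4210854715202e-14*c^4 - 7.15478400000001*c^3 - 70.461846*c^2 - 37.308726*c - 2.688358)/(20.346417*c^6 + 35.997507*c^5 + 33.302997*c^4 + 18.414053*c^3 + 6.587406*c^2 + 1.408428*c + 0.157464)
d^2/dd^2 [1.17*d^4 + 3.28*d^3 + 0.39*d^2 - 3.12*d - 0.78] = 14.04*d^2 + 19.68*d + 0.78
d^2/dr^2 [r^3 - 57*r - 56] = 6*r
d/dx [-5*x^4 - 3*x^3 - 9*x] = -20*x^3 - 9*x^2 - 9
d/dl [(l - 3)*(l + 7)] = 2*l + 4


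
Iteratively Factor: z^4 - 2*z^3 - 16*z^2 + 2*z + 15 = (z - 5)*(z^3 + 3*z^2 - z - 3) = (z - 5)*(z + 1)*(z^2 + 2*z - 3) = (z - 5)*(z - 1)*(z + 1)*(z + 3)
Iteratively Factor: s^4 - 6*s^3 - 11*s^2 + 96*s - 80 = (s - 4)*(s^3 - 2*s^2 - 19*s + 20) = (s - 4)*(s - 1)*(s^2 - s - 20) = (s - 5)*(s - 4)*(s - 1)*(s + 4)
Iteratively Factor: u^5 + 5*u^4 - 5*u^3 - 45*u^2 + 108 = (u - 2)*(u^4 + 7*u^3 + 9*u^2 - 27*u - 54) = (u - 2)^2*(u^3 + 9*u^2 + 27*u + 27) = (u - 2)^2*(u + 3)*(u^2 + 6*u + 9) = (u - 2)^2*(u + 3)^2*(u + 3)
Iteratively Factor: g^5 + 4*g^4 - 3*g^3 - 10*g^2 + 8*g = (g)*(g^4 + 4*g^3 - 3*g^2 - 10*g + 8) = g*(g - 1)*(g^3 + 5*g^2 + 2*g - 8) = g*(g - 1)*(g + 4)*(g^2 + g - 2) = g*(g - 1)^2*(g + 4)*(g + 2)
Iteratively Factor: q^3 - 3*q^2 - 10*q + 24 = (q + 3)*(q^2 - 6*q + 8) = (q - 4)*(q + 3)*(q - 2)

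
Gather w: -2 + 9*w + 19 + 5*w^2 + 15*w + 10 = 5*w^2 + 24*w + 27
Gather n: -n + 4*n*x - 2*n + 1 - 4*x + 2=n*(4*x - 3) - 4*x + 3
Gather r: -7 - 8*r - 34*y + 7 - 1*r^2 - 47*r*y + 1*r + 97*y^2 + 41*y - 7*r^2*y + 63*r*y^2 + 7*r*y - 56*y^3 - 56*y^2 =r^2*(-7*y - 1) + r*(63*y^2 - 40*y - 7) - 56*y^3 + 41*y^2 + 7*y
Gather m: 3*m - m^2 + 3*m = -m^2 + 6*m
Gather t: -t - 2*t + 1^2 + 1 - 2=-3*t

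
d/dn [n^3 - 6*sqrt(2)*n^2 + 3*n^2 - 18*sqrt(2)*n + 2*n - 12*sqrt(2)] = 3*n^2 - 12*sqrt(2)*n + 6*n - 18*sqrt(2) + 2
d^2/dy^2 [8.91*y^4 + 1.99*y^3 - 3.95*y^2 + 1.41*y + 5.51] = 106.92*y^2 + 11.94*y - 7.9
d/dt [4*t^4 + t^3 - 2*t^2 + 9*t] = 16*t^3 + 3*t^2 - 4*t + 9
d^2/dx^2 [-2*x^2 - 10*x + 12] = -4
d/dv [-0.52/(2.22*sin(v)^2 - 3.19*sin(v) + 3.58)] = (2.3088*sin(v) - 1.6588)*cos(v)/(2.22*sin(v)^2 - 3.19*sin(v) + 3.58)^2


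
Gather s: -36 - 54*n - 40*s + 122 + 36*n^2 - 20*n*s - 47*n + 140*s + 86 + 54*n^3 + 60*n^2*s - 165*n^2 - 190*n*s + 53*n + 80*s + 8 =54*n^3 - 129*n^2 - 48*n + s*(60*n^2 - 210*n + 180) + 180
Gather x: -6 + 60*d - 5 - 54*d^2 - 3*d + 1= -54*d^2 + 57*d - 10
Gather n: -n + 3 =3 - n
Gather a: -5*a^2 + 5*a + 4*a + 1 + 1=-5*a^2 + 9*a + 2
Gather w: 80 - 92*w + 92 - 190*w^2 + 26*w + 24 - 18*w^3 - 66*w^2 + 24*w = -18*w^3 - 256*w^2 - 42*w + 196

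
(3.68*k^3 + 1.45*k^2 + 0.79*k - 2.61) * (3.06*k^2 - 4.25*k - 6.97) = 11.2608*k^5 - 11.203*k^4 - 29.3947*k^3 - 21.4506*k^2 + 5.5862*k + 18.1917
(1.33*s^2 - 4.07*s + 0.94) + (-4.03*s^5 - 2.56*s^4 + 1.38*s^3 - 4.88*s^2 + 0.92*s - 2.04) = -4.03*s^5 - 2.56*s^4 + 1.38*s^3 - 3.55*s^2 - 3.15*s - 1.1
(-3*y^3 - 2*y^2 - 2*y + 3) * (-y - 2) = 3*y^4 + 8*y^3 + 6*y^2 + y - 6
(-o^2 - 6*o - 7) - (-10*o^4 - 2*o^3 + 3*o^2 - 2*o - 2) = 10*o^4 + 2*o^3 - 4*o^2 - 4*o - 5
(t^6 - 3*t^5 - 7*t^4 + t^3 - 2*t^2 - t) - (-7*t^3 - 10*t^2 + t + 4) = t^6 - 3*t^5 - 7*t^4 + 8*t^3 + 8*t^2 - 2*t - 4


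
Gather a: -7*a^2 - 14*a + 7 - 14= -7*a^2 - 14*a - 7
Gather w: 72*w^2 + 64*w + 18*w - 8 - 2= 72*w^2 + 82*w - 10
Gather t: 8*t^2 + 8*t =8*t^2 + 8*t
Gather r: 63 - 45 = 18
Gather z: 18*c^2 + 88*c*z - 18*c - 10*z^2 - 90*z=18*c^2 - 18*c - 10*z^2 + z*(88*c - 90)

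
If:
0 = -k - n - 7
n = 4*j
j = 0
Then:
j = 0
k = -7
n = 0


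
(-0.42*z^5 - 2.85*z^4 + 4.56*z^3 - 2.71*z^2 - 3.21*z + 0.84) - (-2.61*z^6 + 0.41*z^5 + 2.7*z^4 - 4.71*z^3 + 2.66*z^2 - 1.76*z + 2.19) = 2.61*z^6 - 0.83*z^5 - 5.55*z^4 + 9.27*z^3 - 5.37*z^2 - 1.45*z - 1.35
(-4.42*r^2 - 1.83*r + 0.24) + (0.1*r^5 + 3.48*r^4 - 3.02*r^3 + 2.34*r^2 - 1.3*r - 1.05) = 0.1*r^5 + 3.48*r^4 - 3.02*r^3 - 2.08*r^2 - 3.13*r - 0.81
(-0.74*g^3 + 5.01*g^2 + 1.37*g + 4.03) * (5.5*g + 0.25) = -4.07*g^4 + 27.37*g^3 + 8.7875*g^2 + 22.5075*g + 1.0075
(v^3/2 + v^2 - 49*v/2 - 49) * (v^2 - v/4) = v^5/2 + 7*v^4/8 - 99*v^3/4 - 343*v^2/8 + 49*v/4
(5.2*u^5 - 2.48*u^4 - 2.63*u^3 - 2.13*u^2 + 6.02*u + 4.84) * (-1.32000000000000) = -6.864*u^5 + 3.2736*u^4 + 3.4716*u^3 + 2.8116*u^2 - 7.9464*u - 6.3888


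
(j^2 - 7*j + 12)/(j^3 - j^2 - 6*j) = (j - 4)/(j*(j + 2))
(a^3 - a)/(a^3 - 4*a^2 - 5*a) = (a - 1)/(a - 5)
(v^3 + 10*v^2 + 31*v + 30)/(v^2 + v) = (v^3 + 10*v^2 + 31*v + 30)/(v*(v + 1))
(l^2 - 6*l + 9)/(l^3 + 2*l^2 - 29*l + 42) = (l - 3)/(l^2 + 5*l - 14)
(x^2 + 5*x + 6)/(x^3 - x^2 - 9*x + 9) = (x + 2)/(x^2 - 4*x + 3)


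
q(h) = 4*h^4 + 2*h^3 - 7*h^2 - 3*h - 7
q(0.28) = -8.32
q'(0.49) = -6.54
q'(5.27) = 2431.67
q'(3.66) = 810.58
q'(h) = 16*h^3 + 6*h^2 - 14*h - 3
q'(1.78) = 81.33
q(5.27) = 3160.84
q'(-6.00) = -3159.00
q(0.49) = -9.68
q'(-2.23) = -119.38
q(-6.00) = 4511.00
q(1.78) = 16.92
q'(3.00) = 441.00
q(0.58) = -10.25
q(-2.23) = 41.62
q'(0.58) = -5.98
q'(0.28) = -6.10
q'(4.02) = 1077.12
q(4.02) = 1042.38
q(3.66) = 704.07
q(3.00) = 299.00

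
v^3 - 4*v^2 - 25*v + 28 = (v - 7)*(v - 1)*(v + 4)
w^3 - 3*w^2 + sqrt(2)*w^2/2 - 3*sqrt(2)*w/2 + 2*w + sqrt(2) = (w - 2)*(w - 1)*(w + sqrt(2)/2)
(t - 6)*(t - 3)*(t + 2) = t^3 - 7*t^2 + 36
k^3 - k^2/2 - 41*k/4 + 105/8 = (k - 5/2)*(k - 3/2)*(k + 7/2)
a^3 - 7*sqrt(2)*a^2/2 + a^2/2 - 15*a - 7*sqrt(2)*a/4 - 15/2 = (a + 1/2)*(a - 5*sqrt(2))*(a + 3*sqrt(2)/2)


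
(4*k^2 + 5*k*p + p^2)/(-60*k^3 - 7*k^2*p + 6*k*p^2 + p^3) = (k + p)/(-15*k^2 + 2*k*p + p^2)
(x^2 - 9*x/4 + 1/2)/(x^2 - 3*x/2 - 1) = (4*x - 1)/(2*(2*x + 1))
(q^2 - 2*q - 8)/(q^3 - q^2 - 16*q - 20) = (q - 4)/(q^2 - 3*q - 10)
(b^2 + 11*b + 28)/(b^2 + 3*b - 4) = (b + 7)/(b - 1)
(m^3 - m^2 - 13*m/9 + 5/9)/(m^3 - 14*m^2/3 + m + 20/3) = (m - 1/3)/(m - 4)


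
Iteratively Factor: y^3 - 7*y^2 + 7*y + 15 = (y - 5)*(y^2 - 2*y - 3) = (y - 5)*(y + 1)*(y - 3)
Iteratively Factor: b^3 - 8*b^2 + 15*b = (b - 5)*(b^2 - 3*b) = b*(b - 5)*(b - 3)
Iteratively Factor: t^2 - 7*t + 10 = (t - 5)*(t - 2)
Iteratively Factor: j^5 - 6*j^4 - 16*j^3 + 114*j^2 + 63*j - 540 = (j + 3)*(j^4 - 9*j^3 + 11*j^2 + 81*j - 180) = (j - 5)*(j + 3)*(j^3 - 4*j^2 - 9*j + 36) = (j - 5)*(j - 3)*(j + 3)*(j^2 - j - 12) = (j - 5)*(j - 3)*(j + 3)^2*(j - 4)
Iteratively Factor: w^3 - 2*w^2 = (w)*(w^2 - 2*w) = w^2*(w - 2)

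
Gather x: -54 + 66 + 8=20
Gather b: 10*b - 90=10*b - 90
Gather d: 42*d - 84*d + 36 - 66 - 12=-42*d - 42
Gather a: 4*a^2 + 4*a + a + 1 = 4*a^2 + 5*a + 1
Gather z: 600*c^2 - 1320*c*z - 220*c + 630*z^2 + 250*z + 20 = 600*c^2 - 220*c + 630*z^2 + z*(250 - 1320*c) + 20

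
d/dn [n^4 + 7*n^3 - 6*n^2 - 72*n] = 4*n^3 + 21*n^2 - 12*n - 72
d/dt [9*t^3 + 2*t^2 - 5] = t*(27*t + 4)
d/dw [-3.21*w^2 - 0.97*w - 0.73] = -6.42*w - 0.97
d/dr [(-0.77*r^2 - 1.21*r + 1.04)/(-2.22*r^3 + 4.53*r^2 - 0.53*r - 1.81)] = (-1.7094*r^4 - 5.3724*r^3 + 12.8158*r^2 - 6.635*r + 2.7413)/(4.9284*r^6 - 20.1132*r^5 + 22.8741*r^4 + 3.2346*r^3 - 16.1177*r^2 + 1.9186*r + 3.2761)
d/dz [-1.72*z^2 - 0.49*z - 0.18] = -3.44*z - 0.49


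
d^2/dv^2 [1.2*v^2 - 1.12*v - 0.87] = 2.40000000000000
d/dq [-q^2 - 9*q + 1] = -2*q - 9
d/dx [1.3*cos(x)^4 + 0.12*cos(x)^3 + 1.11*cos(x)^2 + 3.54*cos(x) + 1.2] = -(5.2*cos(x)^3 + 0.36*cos(x)^2 + 2.22*cos(x) + 3.54)*sin(x)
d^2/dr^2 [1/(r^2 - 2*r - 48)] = 2*(r^2 - 2*r - 4*(r - 1)^2 - 48)/(-r^2 + 2*r + 48)^3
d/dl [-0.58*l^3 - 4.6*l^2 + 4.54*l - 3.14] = -1.74*l^2 - 9.2*l + 4.54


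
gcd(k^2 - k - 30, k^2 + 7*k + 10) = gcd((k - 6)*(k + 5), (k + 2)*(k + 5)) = k + 5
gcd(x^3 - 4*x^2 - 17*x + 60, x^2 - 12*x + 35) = x - 5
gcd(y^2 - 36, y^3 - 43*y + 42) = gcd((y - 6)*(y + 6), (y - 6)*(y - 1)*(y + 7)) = y - 6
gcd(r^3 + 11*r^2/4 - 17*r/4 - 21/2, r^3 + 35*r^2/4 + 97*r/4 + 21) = r^2 + 19*r/4 + 21/4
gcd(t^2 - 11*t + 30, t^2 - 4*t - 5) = t - 5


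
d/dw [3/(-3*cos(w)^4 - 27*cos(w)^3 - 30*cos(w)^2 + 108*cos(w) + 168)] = (4*sin(w)^2 - 19*cos(w) + 14)*sin(w)/((cos(w) - 2)^2*(cos(w) + 2)^3*(cos(w) + 7)^2)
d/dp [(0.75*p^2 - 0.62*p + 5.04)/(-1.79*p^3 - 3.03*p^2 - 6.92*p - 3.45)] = (1.3425*p^4 - 2.2196*p^3 + 19.9962*p^2 + 25.3674*p + 37.0158)/(3.2041*p^6 + 10.8474*p^5 + 33.9545*p^4 + 54.2862*p^3 + 68.7934*p^2 + 47.748*p + 11.9025)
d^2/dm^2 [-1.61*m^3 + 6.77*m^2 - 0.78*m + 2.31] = 13.54 - 9.66*m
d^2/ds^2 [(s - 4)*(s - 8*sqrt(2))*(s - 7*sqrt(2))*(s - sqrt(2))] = 12*s^2 - 96*sqrt(2)*s - 24*s + 128*sqrt(2) + 284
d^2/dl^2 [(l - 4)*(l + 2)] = 2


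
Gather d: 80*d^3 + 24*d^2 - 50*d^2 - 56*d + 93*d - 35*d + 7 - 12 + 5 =80*d^3 - 26*d^2 + 2*d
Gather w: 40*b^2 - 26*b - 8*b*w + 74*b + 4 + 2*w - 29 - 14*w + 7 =40*b^2 + 48*b + w*(-8*b - 12) - 18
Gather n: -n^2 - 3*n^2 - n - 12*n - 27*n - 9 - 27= -4*n^2 - 40*n - 36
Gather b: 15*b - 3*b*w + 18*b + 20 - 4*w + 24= b*(33 - 3*w) - 4*w + 44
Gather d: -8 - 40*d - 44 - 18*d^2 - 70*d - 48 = -18*d^2 - 110*d - 100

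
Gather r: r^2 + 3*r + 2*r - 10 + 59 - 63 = r^2 + 5*r - 14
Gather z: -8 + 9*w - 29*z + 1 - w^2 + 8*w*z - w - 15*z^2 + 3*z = -w^2 + 8*w - 15*z^2 + z*(8*w - 26) - 7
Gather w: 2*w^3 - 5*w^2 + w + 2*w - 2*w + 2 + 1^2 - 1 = 2*w^3 - 5*w^2 + w + 2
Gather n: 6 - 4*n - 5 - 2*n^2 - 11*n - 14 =-2*n^2 - 15*n - 13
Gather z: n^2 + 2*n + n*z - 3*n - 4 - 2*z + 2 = n^2 - n + z*(n - 2) - 2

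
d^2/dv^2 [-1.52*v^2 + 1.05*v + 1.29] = -3.04000000000000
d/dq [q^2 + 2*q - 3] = 2*q + 2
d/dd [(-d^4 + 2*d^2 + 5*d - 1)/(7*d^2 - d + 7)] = (-14*d^5 + 3*d^4 - 28*d^3 - 37*d^2 + 42*d + 34)/(49*d^4 - 14*d^3 + 99*d^2 - 14*d + 49)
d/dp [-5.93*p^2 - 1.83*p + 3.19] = -11.86*p - 1.83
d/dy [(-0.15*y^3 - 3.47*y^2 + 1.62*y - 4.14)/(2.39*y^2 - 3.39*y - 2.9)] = (-0.3585*y^4 + 1.017*y^3 + 9.1965*y^2 + 39.9152*y - 18.7326)/(5.7121*y^4 - 16.2042*y^3 - 2.3699*y^2 + 19.662*y + 8.41)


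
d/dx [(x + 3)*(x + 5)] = 2*x + 8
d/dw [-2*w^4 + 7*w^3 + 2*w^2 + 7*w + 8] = -8*w^3 + 21*w^2 + 4*w + 7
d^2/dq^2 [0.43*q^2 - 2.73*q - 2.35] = 0.860000000000000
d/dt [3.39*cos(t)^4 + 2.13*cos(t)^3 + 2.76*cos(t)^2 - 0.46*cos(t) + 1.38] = -1.1375*sin(t) - 6.15*sin(2*t) - 1.5975*sin(3*t) - 1.695*sin(4*t)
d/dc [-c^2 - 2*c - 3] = -2*c - 2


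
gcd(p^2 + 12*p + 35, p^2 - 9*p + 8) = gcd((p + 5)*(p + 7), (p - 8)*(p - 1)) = 1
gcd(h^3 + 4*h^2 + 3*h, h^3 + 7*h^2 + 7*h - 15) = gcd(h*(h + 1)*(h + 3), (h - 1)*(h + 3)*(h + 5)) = h + 3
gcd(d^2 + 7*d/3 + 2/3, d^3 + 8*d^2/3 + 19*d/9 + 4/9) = d + 1/3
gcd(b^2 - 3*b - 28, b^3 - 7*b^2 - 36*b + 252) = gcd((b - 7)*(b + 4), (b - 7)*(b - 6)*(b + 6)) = b - 7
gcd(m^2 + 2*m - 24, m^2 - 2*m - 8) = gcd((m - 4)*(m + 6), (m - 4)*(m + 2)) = m - 4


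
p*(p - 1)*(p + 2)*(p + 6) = p^4 + 7*p^3 + 4*p^2 - 12*p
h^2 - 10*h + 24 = (h - 6)*(h - 4)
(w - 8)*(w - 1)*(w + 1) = w^3 - 8*w^2 - w + 8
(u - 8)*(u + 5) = u^2 - 3*u - 40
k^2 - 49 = (k - 7)*(k + 7)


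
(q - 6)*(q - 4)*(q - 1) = q^3 - 11*q^2 + 34*q - 24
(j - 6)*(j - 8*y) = j^2 - 8*j*y - 6*j + 48*y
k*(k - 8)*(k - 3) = k^3 - 11*k^2 + 24*k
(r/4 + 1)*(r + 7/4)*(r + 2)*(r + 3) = r^4/4 + 43*r^3/16 + 167*r^2/16 + 139*r/8 + 21/2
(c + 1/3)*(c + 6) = c^2 + 19*c/3 + 2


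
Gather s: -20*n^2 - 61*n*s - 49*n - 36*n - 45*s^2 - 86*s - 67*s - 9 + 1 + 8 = -20*n^2 - 85*n - 45*s^2 + s*(-61*n - 153)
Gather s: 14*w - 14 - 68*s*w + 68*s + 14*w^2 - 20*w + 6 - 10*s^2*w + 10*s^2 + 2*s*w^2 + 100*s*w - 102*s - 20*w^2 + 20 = s^2*(10 - 10*w) + s*(2*w^2 + 32*w - 34) - 6*w^2 - 6*w + 12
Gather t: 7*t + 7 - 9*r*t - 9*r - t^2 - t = -9*r - t^2 + t*(6 - 9*r) + 7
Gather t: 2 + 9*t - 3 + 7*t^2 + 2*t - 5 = 7*t^2 + 11*t - 6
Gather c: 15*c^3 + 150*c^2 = 15*c^3 + 150*c^2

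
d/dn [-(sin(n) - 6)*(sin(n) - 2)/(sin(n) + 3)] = (-6*sin(n) + cos(n)^2 + 35)*cos(n)/(sin(n) + 3)^2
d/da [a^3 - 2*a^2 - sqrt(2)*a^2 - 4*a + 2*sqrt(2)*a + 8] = 3*a^2 - 4*a - 2*sqrt(2)*a - 4 + 2*sqrt(2)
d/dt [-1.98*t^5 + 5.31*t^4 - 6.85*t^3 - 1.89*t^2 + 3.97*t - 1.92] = -9.9*t^4 + 21.24*t^3 - 20.55*t^2 - 3.78*t + 3.97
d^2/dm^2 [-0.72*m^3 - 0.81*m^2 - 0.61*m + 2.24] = -4.32*m - 1.62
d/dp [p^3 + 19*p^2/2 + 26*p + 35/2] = 3*p^2 + 19*p + 26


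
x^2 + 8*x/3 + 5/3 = (x + 1)*(x + 5/3)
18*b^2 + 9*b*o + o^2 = (3*b + o)*(6*b + o)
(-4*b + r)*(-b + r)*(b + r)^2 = 4*b^4 + 3*b^3*r - 5*b^2*r^2 - 3*b*r^3 + r^4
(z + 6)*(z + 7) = z^2 + 13*z + 42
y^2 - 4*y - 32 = (y - 8)*(y + 4)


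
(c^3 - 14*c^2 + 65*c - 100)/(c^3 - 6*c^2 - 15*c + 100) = (c - 4)/(c + 4)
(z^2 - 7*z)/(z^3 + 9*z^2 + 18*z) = (z - 7)/(z^2 + 9*z + 18)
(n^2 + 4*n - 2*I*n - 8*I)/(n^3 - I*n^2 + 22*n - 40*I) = (n + 4)/(n^2 + I*n + 20)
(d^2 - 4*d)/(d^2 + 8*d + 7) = d*(d - 4)/(d^2 + 8*d + 7)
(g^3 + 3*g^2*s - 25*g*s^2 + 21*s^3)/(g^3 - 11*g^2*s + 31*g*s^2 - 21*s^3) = (-g - 7*s)/(-g + 7*s)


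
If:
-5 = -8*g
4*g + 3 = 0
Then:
No Solution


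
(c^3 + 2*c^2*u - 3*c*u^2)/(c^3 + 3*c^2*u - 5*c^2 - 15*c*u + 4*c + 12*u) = c*(c - u)/(c^2 - 5*c + 4)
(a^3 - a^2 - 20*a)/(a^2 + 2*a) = (a^2 - a - 20)/(a + 2)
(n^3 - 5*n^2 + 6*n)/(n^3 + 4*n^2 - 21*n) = (n - 2)/(n + 7)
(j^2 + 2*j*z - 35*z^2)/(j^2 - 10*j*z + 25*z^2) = (-j - 7*z)/(-j + 5*z)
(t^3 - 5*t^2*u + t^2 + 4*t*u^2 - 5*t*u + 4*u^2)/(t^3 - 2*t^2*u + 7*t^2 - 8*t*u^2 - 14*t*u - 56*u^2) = (t^2 - t*u + t - u)/(t^2 + 2*t*u + 7*t + 14*u)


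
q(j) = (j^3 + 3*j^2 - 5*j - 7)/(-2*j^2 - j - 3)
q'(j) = (4*j + 1)*(j^3 + 3*j^2 - 5*j - 7)/(-2*j^2 - j - 3)^2 + (3*j^2 + 6*j - 5)/(-2*j^2 - j - 3) = 2*(-j^4 - j^3 - 11*j^2 - 23*j + 4)/(4*j^4 + 4*j^3 + 13*j^2 + 6*j + 9)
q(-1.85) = -0.77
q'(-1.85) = 0.11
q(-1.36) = -0.53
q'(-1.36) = 0.98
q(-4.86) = 0.59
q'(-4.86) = -0.57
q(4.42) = -2.49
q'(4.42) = -0.72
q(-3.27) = -0.31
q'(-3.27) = -0.53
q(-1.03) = -0.06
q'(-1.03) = 1.91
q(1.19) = 1.00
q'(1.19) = -1.73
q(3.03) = -1.36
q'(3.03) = -0.94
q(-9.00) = 2.87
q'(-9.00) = -0.54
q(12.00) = -6.91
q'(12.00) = -0.53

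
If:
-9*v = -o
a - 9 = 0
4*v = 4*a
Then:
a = 9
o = 81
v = 9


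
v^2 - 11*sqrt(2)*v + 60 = (v - 6*sqrt(2))*(v - 5*sqrt(2))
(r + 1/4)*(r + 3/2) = r^2 + 7*r/4 + 3/8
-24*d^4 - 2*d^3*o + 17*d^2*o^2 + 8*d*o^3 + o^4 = (-d + o)*(2*d + o)*(3*d + o)*(4*d + o)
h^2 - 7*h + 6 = (h - 6)*(h - 1)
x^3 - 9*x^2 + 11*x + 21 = (x - 7)*(x - 3)*(x + 1)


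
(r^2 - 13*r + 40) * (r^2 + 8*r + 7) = r^4 - 5*r^3 - 57*r^2 + 229*r + 280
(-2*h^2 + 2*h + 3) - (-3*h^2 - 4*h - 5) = h^2 + 6*h + 8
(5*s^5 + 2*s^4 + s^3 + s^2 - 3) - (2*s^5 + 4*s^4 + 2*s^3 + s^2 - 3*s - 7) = 3*s^5 - 2*s^4 - s^3 + 3*s + 4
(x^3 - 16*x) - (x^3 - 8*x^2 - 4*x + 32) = 8*x^2 - 12*x - 32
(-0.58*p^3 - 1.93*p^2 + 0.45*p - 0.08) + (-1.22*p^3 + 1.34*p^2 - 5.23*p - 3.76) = -1.8*p^3 - 0.59*p^2 - 4.78*p - 3.84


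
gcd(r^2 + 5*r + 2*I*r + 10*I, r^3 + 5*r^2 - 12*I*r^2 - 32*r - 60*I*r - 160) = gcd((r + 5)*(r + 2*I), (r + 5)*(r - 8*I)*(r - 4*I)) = r + 5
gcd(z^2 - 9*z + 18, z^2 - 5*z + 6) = z - 3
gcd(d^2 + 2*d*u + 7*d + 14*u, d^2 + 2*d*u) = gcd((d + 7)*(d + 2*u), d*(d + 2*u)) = d + 2*u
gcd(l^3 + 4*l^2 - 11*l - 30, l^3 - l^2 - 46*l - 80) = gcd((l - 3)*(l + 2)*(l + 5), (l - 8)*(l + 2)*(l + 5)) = l^2 + 7*l + 10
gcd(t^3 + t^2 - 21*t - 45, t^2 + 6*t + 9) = t^2 + 6*t + 9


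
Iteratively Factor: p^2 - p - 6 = (p - 3)*(p + 2)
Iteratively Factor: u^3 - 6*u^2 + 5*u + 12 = (u - 3)*(u^2 - 3*u - 4) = (u - 4)*(u - 3)*(u + 1)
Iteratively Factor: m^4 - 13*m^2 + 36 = (m - 2)*(m^3 + 2*m^2 - 9*m - 18) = (m - 2)*(m + 3)*(m^2 - m - 6) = (m - 3)*(m - 2)*(m + 3)*(m + 2)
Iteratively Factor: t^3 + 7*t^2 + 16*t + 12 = (t + 3)*(t^2 + 4*t + 4) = (t + 2)*(t + 3)*(t + 2)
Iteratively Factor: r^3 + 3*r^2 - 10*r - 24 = (r + 4)*(r^2 - r - 6) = (r + 2)*(r + 4)*(r - 3)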